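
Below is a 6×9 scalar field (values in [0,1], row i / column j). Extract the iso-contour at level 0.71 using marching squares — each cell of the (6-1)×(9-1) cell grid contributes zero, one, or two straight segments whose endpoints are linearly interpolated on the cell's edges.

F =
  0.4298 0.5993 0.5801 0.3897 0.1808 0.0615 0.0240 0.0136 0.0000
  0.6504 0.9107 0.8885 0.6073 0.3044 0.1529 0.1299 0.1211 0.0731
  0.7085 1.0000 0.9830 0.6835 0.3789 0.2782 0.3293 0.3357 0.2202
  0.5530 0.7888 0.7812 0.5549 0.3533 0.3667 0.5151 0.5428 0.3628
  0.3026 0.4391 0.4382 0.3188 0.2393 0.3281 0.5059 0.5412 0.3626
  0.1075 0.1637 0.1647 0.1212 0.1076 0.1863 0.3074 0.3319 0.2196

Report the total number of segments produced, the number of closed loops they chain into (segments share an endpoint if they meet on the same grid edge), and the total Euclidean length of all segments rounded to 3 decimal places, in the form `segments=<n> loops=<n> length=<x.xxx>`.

segments=10 loops=1 length=9.072

cell (0,0): code 0100 → (0.355,1.000)–(1.000,0.229)
cell (0,1): code 1100 → (0.421,2.000)–(0.355,1.000)
cell (0,2): code 1000 → (1.000,2.635)–(0.421,2.000)
cell (1,0): code 0110 → (1.000,0.229)–(2.000,0.005)
cell (1,2): code 1001 → (2.000,2.912)–(1.000,2.635)
cell (2,0): code 0110 → (2.000,0.005)–(3.000,0.666)
cell (2,2): code 1001 → (3.000,2.315)–(2.000,2.912)
cell (3,0): code 0010 → (3.000,0.666)–(3.225,1.000)
cell (3,1): code 0011 → (3.225,1.000)–(3.208,2.000)
cell (3,2): code 0001 → (3.208,2.000)–(3.000,2.315)
total: 10 segments, chained into 1 closed loop(s), length Σ = 9.071731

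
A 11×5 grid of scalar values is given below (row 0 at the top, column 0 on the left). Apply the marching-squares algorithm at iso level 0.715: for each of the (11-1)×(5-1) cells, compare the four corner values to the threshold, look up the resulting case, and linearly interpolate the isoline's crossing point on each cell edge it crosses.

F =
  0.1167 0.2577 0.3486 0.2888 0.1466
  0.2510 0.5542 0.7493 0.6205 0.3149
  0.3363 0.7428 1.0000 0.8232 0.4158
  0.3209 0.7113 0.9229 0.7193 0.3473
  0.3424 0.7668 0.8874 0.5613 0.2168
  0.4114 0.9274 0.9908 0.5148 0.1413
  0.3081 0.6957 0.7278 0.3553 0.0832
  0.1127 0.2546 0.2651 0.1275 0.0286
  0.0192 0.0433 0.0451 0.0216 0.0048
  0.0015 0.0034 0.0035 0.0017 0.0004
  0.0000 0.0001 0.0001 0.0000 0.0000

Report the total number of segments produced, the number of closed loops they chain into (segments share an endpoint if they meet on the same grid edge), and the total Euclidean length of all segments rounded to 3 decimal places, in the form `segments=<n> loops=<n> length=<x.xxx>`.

segments=20 loops=1 length=12.682

cell (0,1): code 0100 → (0.914,2.000)–(1.000,1.824)
cell (0,2): code 1000 → (1.000,2.266)–(0.914,2.000)
cell (1,0): code 0100 → (1.853,1.000)–(2.000,0.932)
cell (1,1): code 1110 → (1.000,1.824)–(1.853,1.000)
cell (1,2): code 1101 → (1.466,3.000)–(1.000,2.266)
cell (1,3): code 1000 → (2.000,3.266)–(1.466,3.000)
cell (2,0): code 0010 → (2.000,0.932)–(2.883,1.000)
cell (2,1): code 0111 → (2.883,1.000)–(3.000,1.017)
cell (2,3): code 1001 → (3.000,3.012)–(2.000,3.266)
cell (3,0): code 0100 → (3.067,1.000)–(4.000,0.878)
cell (3,1): code 1110 → (3.000,1.017)–(3.067,1.000)
cell (3,2): code 1011 → (4.000,2.529)–(3.027,3.000)
cell (3,3): code 0001 → (3.027,3.000)–(3.000,3.012)
cell (4,0): code 0110 → (4.000,0.878)–(5.000,0.588)
cell (4,2): code 1001 → (5.000,2.579)–(4.000,2.529)
cell (5,0): code 0010 → (5.000,0.588)–(5.917,1.000)
cell (5,1): code 0111 → (5.917,1.000)–(6.000,1.601)
cell (5,2): code 1001 → (6.000,2.034)–(5.000,2.579)
cell (6,1): code 0010 → (6.000,1.601)–(6.028,2.000)
cell (6,2): code 0001 → (6.028,2.000)–(6.000,2.034)
total: 20 segments, chained into 1 closed loop(s), length Σ = 12.682479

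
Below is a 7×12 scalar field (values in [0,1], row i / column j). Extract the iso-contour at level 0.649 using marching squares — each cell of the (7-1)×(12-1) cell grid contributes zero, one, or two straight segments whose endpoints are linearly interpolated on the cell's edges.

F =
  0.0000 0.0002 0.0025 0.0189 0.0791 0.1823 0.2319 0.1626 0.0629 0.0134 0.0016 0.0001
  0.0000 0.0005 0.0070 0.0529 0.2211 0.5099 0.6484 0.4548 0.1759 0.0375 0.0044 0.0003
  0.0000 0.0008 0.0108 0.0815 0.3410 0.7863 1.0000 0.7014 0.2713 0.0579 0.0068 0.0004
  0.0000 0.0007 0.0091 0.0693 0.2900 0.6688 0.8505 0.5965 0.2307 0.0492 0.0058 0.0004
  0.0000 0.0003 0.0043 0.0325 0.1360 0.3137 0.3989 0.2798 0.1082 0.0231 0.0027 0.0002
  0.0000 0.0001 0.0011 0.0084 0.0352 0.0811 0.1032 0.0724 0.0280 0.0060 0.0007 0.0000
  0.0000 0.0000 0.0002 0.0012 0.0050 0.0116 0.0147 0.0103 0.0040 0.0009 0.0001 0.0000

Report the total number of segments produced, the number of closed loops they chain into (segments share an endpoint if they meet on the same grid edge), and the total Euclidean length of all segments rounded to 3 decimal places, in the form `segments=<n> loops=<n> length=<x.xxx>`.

segments=10 loops=1 length=7.368

cell (1,4): code 0100 → (1.503,5.000)–(2.000,4.692)
cell (1,5): code 1100 → (1.002,6.000)–(1.503,5.000)
cell (1,6): code 1100 → (1.788,7.000)–(1.002,6.000)
cell (1,7): code 1000 → (2.000,7.122)–(1.788,7.000)
cell (2,4): code 0110 → (2.000,4.692)–(3.000,4.948)
cell (2,6): code 1011 → (3.000,6.793)–(2.500,7.000)
cell (2,7): code 0001 → (2.500,7.000)–(2.000,7.122)
cell (3,4): code 0010 → (3.000,4.948)–(3.056,5.000)
cell (3,5): code 0011 → (3.056,5.000)–(3.446,6.000)
cell (3,6): code 0001 → (3.446,6.000)–(3.000,6.793)
total: 10 segments, chained into 1 closed loop(s), length Σ = 7.368157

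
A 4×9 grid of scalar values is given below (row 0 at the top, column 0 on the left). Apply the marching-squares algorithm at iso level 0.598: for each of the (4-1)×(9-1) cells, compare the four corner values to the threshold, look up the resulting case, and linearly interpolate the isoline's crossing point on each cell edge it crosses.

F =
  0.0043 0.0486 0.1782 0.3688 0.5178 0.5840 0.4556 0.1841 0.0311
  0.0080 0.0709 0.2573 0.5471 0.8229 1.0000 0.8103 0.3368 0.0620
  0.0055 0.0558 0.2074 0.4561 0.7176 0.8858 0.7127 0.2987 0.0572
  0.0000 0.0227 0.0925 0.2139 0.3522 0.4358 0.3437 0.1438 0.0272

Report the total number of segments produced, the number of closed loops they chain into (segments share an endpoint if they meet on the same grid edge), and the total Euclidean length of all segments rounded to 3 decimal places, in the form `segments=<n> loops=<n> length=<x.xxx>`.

segments=10 loops=1 length=9.094

cell (0,3): code 0100 → (0.263,4.000)–(1.000,3.185)
cell (0,4): code 1100 → (0.034,5.000)–(0.263,4.000)
cell (0,5): code 1100 → (0.401,6.000)–(0.034,5.000)
cell (0,6): code 1000 → (1.000,6.448)–(0.401,6.000)
cell (1,3): code 0110 → (1.000,3.185)–(2.000,3.543)
cell (1,6): code 1001 → (2.000,6.277)–(1.000,6.448)
cell (2,3): code 0010 → (2.000,3.543)–(2.327,4.000)
cell (2,4): code 0011 → (2.327,4.000)–(2.640,5.000)
cell (2,5): code 0011 → (2.640,5.000)–(2.311,6.000)
cell (2,6): code 0001 → (2.311,6.000)–(2.000,6.277)
total: 10 segments, chained into 1 closed loop(s), length Σ = 9.094321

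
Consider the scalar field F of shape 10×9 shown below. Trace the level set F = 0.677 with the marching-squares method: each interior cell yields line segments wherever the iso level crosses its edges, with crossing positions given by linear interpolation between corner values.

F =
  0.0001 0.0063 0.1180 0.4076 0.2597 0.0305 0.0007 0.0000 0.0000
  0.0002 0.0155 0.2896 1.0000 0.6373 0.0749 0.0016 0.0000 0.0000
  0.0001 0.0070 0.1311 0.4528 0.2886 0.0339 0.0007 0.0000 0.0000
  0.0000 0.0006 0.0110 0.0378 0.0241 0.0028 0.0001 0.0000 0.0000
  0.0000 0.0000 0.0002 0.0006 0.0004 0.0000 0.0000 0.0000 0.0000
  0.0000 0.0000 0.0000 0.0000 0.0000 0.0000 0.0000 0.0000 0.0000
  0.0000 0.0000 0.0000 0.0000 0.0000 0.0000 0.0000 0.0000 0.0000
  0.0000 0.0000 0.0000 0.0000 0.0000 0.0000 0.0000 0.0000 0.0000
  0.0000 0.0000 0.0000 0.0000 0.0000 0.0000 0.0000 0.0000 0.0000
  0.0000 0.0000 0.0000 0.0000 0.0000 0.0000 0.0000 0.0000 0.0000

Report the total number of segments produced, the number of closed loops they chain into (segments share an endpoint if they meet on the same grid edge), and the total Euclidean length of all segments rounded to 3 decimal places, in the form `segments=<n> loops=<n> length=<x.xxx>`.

cell (0,2): code 0100 → (0.455,3.000)–(1.000,2.545)
cell (0,3): code 1000 → (1.000,3.891)–(0.455,3.000)
cell (1,2): code 0010 → (1.000,2.545)–(1.590,3.000)
cell (1,3): code 0001 → (1.590,3.000)–(1.000,3.891)
total: 4 segments, chained into 1 closed loop(s), length Σ = 3.567635

segments=4 loops=1 length=3.568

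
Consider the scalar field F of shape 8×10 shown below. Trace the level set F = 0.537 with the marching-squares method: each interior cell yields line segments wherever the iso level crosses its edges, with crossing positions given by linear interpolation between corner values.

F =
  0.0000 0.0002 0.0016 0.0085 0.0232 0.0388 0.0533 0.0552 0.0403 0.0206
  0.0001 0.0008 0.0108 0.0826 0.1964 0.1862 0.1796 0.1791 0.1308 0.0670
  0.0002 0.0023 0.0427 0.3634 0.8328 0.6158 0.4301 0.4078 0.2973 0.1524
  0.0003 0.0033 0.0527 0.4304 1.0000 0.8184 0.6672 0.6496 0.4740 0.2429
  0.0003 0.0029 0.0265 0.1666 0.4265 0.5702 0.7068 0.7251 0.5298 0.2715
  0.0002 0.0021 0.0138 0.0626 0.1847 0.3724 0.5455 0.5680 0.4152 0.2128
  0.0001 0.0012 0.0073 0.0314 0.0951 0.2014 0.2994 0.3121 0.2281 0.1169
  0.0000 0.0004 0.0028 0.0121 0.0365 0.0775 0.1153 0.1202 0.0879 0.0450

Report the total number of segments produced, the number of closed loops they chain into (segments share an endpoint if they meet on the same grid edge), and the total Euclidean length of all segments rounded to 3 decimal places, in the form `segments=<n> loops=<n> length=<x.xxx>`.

cell (1,3): code 0100 → (1.535,4.000)–(2.000,3.370)
cell (1,4): code 1100 → (1.817,5.000)–(1.535,4.000)
cell (1,5): code 1000 → (2.000,5.424)–(1.817,5.000)
cell (2,3): code 0110 → (2.000,3.370)–(3.000,3.187)
cell (2,5): code 1101 → (2.451,6.000)–(2.000,5.424)
cell (2,6): code 1100 → (2.534,7.000)–(2.451,6.000)
cell (2,7): code 1000 → (3.000,7.641)–(2.534,7.000)
cell (3,3): code 0010 → (3.000,3.187)–(3.807,4.000)
cell (3,4): code 0111 → (3.807,4.000)–(4.000,4.769)
cell (3,7): code 1001 → (4.000,7.963)–(3.000,7.641)
cell (4,4): code 0010 → (4.000,4.769)–(4.168,5.000)
cell (4,5): code 0111 → (4.168,5.000)–(5.000,5.951)
cell (4,7): code 1001 → (5.000,7.203)–(4.000,7.963)
cell (5,5): code 0010 → (5.000,5.951)–(5.035,6.000)
cell (5,6): code 0011 → (5.035,6.000)–(5.121,7.000)
cell (5,7): code 0001 → (5.121,7.000)–(5.000,7.203)
total: 16 segments, chained into 1 closed loop(s), length Σ = 12.922208

segments=16 loops=1 length=12.922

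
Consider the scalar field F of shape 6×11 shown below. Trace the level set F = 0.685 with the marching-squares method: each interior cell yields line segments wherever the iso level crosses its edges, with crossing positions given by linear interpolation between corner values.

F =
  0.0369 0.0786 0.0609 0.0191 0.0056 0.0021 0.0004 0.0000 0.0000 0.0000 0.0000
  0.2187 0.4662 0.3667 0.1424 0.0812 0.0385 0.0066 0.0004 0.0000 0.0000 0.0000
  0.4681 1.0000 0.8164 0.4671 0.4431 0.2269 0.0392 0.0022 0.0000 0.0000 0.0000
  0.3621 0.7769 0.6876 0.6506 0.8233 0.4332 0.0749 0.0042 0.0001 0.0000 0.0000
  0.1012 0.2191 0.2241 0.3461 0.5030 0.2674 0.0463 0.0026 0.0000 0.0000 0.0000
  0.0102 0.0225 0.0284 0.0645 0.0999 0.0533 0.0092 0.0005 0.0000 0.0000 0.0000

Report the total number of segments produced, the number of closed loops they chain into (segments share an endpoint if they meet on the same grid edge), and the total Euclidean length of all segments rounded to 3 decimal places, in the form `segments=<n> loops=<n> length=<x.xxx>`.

segments=12 loops=2 length=8.683

cell (1,0): code 0100 → (1.410,1.000)–(2.000,0.408)
cell (1,1): code 1100 → (1.708,2.000)–(1.410,1.000)
cell (1,2): code 1000 → (2.000,2.376)–(1.708,2.000)
cell (2,0): code 0110 → (2.000,0.408)–(3.000,0.778)
cell (2,2): code 1001 → (3.000,2.070)–(2.000,2.376)
cell (2,3): code 0100 → (2.636,4.000)–(3.000,3.199)
cell (2,4): code 1000 → (3.000,4.355)–(2.636,4.000)
cell (3,0): code 0010 → (3.000,0.778)–(3.165,1.000)
cell (3,1): code 0011 → (3.165,1.000)–(3.006,2.000)
cell (3,2): code 0001 → (3.006,2.000)–(3.000,2.070)
cell (3,3): code 0010 → (3.000,3.199)–(3.432,4.000)
cell (3,4): code 0001 → (3.432,4.000)–(3.000,4.355)
total: 12 segments, chained into 2 closed loop(s), length Σ = 8.683176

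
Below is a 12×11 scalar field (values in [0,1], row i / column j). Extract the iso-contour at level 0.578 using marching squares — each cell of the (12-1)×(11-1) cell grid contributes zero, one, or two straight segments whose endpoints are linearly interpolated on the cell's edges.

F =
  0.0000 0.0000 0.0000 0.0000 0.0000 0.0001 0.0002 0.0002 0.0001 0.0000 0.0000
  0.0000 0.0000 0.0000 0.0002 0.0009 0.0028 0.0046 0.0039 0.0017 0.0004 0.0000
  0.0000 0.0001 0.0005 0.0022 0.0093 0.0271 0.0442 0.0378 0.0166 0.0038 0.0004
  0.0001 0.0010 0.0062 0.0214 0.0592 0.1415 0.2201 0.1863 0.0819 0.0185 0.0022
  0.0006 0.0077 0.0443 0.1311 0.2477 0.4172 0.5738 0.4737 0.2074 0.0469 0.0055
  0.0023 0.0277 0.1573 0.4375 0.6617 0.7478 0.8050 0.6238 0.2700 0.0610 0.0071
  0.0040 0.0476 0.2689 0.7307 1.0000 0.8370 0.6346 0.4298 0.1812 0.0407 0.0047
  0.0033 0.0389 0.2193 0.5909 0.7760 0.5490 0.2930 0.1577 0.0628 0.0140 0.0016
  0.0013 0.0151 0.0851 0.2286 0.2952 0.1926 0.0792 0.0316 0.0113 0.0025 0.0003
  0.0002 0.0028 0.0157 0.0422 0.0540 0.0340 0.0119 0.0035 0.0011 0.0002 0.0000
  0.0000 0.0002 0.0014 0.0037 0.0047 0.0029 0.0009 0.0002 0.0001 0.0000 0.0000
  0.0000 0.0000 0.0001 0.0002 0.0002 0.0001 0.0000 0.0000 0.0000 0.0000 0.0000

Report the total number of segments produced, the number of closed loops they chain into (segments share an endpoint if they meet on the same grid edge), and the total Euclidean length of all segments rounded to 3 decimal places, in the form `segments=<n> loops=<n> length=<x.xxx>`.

segments=16 loops=1 length=11.693

cell (4,3): code 0100 → (4.798,4.000)–(5.000,3.627)
cell (4,4): code 1100 → (4.486,5.000)–(4.798,4.000)
cell (4,5): code 1100 → (4.018,6.000)–(4.486,5.000)
cell (4,6): code 1100 → (4.695,7.000)–(4.018,6.000)
cell (4,7): code 1000 → (5.000,7.129)–(4.695,7.000)
cell (5,2): code 0100 → (5.479,3.000)–(6.000,2.669)
cell (5,3): code 1110 → (5.000,3.627)–(5.479,3.000)
cell (5,6): code 1011 → (6.000,6.276)–(5.236,7.000)
cell (5,7): code 0001 → (5.236,7.000)–(5.000,7.129)
cell (6,2): code 0110 → (6.000,2.669)–(7.000,2.965)
cell (6,4): code 1011 → (7.000,4.872)–(6.899,5.000)
cell (6,5): code 0011 → (6.899,5.000)–(6.166,6.000)
cell (6,6): code 0001 → (6.166,6.000)–(6.000,6.276)
cell (7,2): code 0010 → (7.000,2.965)–(7.036,3.000)
cell (7,3): code 0011 → (7.036,3.000)–(7.412,4.000)
cell (7,4): code 0001 → (7.412,4.000)–(7.000,4.872)
total: 16 segments, chained into 1 closed loop(s), length Σ = 11.693041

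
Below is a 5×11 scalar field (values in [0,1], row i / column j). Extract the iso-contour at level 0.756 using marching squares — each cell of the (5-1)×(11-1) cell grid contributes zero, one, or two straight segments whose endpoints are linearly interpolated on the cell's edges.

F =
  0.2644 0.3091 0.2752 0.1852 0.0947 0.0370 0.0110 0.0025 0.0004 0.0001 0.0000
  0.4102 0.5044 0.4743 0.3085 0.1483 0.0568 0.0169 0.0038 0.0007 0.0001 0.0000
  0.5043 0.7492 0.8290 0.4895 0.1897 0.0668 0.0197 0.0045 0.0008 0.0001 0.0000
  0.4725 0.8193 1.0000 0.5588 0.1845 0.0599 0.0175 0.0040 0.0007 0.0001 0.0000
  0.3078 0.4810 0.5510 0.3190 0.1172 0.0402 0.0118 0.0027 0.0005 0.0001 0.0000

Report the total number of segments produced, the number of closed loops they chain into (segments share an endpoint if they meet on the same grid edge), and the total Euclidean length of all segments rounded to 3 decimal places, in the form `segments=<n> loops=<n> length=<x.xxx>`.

cell (1,1): code 0100 → (1.794,2.000)–(2.000,1.085)
cell (1,2): code 1000 → (2.000,2.215)–(1.794,2.000)
cell (2,0): code 0100 → (2.097,1.000)–(3.000,0.817)
cell (2,1): code 1110 → (2.000,1.085)–(2.097,1.000)
cell (2,2): code 1001 → (3.000,2.553)–(2.000,2.215)
cell (3,0): code 0010 → (3.000,0.817)–(3.187,1.000)
cell (3,1): code 0011 → (3.187,1.000)–(3.543,2.000)
cell (3,2): code 0001 → (3.543,2.000)–(3.000,2.553)
total: 8 segments, chained into 1 closed loop(s), length Σ = 5.439580

segments=8 loops=1 length=5.440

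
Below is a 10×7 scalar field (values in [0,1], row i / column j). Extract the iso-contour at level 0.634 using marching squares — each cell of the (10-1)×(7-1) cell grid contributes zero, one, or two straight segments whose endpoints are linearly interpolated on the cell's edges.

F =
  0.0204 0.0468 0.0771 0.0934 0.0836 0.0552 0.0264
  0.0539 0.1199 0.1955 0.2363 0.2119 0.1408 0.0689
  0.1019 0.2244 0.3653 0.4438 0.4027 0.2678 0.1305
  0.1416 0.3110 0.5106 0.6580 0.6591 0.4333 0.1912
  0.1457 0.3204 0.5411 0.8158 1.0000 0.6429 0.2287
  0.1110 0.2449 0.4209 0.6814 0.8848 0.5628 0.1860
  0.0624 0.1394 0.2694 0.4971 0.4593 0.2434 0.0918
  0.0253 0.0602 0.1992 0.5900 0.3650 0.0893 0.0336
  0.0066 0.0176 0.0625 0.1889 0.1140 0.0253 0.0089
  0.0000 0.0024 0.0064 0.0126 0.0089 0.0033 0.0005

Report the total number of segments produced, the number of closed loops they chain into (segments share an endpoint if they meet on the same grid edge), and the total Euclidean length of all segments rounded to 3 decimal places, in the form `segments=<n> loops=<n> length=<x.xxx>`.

segments=12 loops=1 length=8.301

cell (2,2): code 0100 → (2.888,3.000)–(3.000,2.837)
cell (2,3): code 1100 → (2.902,4.000)–(2.888,3.000)
cell (2,4): code 1000 → (3.000,4.111)–(2.902,4.000)
cell (3,2): code 0110 → (3.000,2.837)–(4.000,2.338)
cell (3,4): code 1101 → (3.958,5.000)–(3.000,4.111)
cell (3,5): code 1000 → (4.000,5.021)–(3.958,5.000)
cell (4,2): code 0110 → (4.000,2.338)–(5.000,2.818)
cell (4,4): code 1011 → (5.000,4.779)–(4.111,5.000)
cell (4,5): code 0001 → (4.111,5.000)–(4.000,5.021)
cell (5,2): code 0010 → (5.000,2.818)–(5.257,3.000)
cell (5,3): code 0011 → (5.257,3.000)–(5.589,4.000)
cell (5,4): code 0001 → (5.589,4.000)–(5.000,4.779)
total: 12 segments, chained into 1 closed loop(s), length Σ = 8.301414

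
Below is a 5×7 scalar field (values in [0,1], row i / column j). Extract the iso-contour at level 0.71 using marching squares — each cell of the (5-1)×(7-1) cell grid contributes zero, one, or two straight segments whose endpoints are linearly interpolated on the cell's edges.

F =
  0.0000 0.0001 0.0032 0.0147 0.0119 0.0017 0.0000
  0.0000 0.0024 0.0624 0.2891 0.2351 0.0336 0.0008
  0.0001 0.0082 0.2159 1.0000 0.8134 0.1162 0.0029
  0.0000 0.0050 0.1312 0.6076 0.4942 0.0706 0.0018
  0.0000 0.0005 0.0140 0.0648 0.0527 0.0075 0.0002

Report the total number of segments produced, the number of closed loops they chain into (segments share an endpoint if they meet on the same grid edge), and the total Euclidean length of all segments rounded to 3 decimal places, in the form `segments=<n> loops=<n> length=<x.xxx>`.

cell (1,2): code 0100 → (1.592,3.000)–(2.000,2.630)
cell (1,3): code 1100 → (1.821,4.000)–(1.592,3.000)
cell (1,4): code 1000 → (2.000,4.148)–(1.821,4.000)
cell (2,2): code 0010 → (2.000,2.630)–(2.739,3.000)
cell (2,3): code 0011 → (2.739,3.000)–(2.324,4.000)
cell (2,4): code 0001 → (2.324,4.000)–(2.000,4.148)
total: 6 segments, chained into 1 closed loop(s), length Σ = 4.074280

segments=6 loops=1 length=4.074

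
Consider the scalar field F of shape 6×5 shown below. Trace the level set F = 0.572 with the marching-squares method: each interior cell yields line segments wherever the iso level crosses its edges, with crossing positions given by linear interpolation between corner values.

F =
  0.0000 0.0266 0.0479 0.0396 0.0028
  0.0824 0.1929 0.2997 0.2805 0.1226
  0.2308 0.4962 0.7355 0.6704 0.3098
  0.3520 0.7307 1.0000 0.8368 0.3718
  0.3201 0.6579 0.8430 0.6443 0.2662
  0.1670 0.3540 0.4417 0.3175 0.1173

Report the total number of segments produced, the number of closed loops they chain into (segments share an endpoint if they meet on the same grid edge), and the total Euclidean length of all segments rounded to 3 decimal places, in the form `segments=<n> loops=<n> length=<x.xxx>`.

cell (1,1): code 0100 → (1.625,2.000)–(2.000,1.317)
cell (1,2): code 1100 → (1.748,3.000)–(1.625,2.000)
cell (1,3): code 1000 → (2.000,3.273)–(1.748,3.000)
cell (2,0): code 0100 → (2.323,1.000)–(3.000,0.581)
cell (2,1): code 1110 → (2.000,1.317)–(2.323,1.000)
cell (2,3): code 1001 → (3.000,3.569)–(2.000,3.273)
cell (3,0): code 0110 → (3.000,0.581)–(4.000,0.746)
cell (3,3): code 1001 → (4.000,3.191)–(3.000,3.569)
cell (4,0): code 0010 → (4.000,0.746)–(4.283,1.000)
cell (4,1): code 0011 → (4.283,1.000)–(4.675,2.000)
cell (4,2): code 0011 → (4.675,2.000)–(4.221,3.000)
cell (4,3): code 0001 → (4.221,3.000)–(4.000,3.191)
total: 12 segments, chained into 1 closed loop(s), length Σ = 9.378146

segments=12 loops=1 length=9.378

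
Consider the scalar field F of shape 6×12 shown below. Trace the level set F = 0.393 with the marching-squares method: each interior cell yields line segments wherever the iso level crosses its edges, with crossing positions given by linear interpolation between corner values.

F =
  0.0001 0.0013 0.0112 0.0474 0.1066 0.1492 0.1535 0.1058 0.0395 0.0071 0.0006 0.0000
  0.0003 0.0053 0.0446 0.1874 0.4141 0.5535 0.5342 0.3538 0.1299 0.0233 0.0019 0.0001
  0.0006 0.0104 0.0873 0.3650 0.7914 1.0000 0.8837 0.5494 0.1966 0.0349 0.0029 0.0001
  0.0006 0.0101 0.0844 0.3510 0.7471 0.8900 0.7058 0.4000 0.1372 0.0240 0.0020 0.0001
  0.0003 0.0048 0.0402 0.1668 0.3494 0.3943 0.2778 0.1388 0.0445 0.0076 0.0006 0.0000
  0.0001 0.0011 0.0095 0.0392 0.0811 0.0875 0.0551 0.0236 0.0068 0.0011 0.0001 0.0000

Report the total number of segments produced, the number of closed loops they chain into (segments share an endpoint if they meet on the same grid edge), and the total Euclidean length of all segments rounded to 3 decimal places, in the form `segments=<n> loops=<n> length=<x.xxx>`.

cell (0,3): code 0100 → (0.931,4.000)–(1.000,3.907)
cell (0,4): code 1100 → (0.603,5.000)–(0.931,4.000)
cell (0,5): code 1100 → (0.629,6.000)–(0.603,5.000)
cell (0,6): code 1000 → (1.000,6.783)–(0.629,6.000)
cell (1,3): code 0110 → (1.000,3.907)–(2.000,3.066)
cell (1,6): code 1101 → (1.200,7.000)–(1.000,6.783)
cell (1,7): code 1000 → (2.000,7.443)–(1.200,7.000)
cell (2,3): code 0110 → (2.000,3.066)–(3.000,3.106)
cell (2,7): code 1001 → (3.000,7.027)–(2.000,7.443)
cell (3,3): code 0010 → (3.000,3.106)–(3.890,4.000)
cell (3,4): code 0111 → (3.890,4.000)–(4.000,4.971)
cell (3,5): code 1011 → (4.000,5.011)–(3.731,6.000)
cell (3,6): code 0011 → (3.731,6.000)–(3.027,7.000)
cell (3,7): code 0001 → (3.027,7.000)–(3.000,7.027)
cell (4,4): code 0010 → (4.000,4.971)–(4.004,5.000)
cell (4,5): code 0001 → (4.004,5.000)–(4.000,5.011)
total: 16 segments, chained into 1 closed loop(s), length Σ = 12.201165

segments=16 loops=1 length=12.201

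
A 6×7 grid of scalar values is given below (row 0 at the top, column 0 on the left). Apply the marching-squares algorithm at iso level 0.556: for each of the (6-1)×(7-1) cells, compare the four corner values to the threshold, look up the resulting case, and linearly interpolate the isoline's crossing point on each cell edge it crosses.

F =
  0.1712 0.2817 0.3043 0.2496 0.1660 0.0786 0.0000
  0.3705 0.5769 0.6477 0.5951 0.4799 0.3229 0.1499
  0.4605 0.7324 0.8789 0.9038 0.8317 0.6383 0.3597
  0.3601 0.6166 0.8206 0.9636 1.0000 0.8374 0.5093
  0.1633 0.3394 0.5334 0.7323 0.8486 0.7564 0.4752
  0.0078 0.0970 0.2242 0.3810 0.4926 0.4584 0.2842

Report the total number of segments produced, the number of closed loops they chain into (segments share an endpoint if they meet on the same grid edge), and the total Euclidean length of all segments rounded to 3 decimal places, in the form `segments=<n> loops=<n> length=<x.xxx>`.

cell (0,0): code 0100 → (0.929,1.000)–(1.000,0.899)
cell (0,1): code 1100 → (0.733,2.000)–(0.929,1.000)
cell (0,2): code 1100 → (0.887,3.000)–(0.733,2.000)
cell (0,3): code 1000 → (1.000,3.339)–(0.887,3.000)
cell (1,0): code 0110 → (1.000,0.899)–(2.000,0.351)
cell (1,3): code 1101 → (1.216,4.000)–(1.000,3.339)
cell (1,4): code 1100 → (1.739,5.000)–(1.216,4.000)
cell (1,5): code 1000 → (2.000,5.295)–(1.739,5.000)
cell (2,0): code 0110 → (2.000,0.351)–(3.000,0.764)
cell (2,5): code 1001 → (3.000,5.858)–(2.000,5.295)
cell (3,0): code 0010 → (3.000,0.764)–(3.219,1.000)
cell (3,1): code 0011 → (3.219,1.000)–(3.921,2.000)
cell (3,2): code 0111 → (3.921,2.000)–(4.000,2.114)
cell (3,5): code 1001 → (4.000,5.713)–(3.000,5.858)
cell (4,2): code 0010 → (4.000,2.114)–(4.502,3.000)
cell (4,3): code 0011 → (4.502,3.000)–(4.822,4.000)
cell (4,4): code 0011 → (4.822,4.000)–(4.672,5.000)
cell (4,5): code 0001 → (4.672,5.000)–(4.000,5.713)
total: 18 segments, chained into 1 closed loop(s), length Σ = 14.851138

segments=18 loops=1 length=14.851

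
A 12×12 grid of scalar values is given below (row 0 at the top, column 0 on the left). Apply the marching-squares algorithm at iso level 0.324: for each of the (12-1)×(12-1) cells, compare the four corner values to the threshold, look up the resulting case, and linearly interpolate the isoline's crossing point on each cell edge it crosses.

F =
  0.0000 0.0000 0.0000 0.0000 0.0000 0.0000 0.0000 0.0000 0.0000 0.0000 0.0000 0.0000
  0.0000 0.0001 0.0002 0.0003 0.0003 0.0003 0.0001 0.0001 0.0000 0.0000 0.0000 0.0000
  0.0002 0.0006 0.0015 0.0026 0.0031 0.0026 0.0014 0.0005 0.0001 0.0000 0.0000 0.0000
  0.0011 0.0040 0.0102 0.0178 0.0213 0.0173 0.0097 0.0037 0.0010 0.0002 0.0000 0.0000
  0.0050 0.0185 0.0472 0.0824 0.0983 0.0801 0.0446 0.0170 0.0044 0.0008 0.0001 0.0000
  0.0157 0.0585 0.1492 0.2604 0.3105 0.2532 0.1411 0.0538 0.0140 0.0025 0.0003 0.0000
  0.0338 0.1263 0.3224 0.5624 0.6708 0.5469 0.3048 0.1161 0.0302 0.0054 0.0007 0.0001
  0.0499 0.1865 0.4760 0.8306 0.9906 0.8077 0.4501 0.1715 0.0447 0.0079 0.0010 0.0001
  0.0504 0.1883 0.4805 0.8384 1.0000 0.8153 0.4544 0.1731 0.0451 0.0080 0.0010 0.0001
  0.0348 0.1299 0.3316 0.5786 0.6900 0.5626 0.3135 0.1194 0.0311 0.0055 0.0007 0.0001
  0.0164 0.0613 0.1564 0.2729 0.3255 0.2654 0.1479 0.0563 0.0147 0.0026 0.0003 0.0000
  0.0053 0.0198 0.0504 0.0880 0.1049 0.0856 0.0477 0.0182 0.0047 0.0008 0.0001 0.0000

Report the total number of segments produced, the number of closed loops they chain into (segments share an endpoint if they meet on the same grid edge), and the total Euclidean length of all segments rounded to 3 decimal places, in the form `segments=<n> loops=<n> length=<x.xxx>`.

segments=20 loops=1 length=15.618

cell (5,2): code 0100 → (5.211,3.000)–(6.000,2.007)
cell (5,3): code 1100 → (5.037,4.000)–(5.211,3.000)
cell (5,4): code 1100 → (5.241,5.000)–(5.037,4.000)
cell (5,5): code 1000 → (6.000,5.921)–(5.241,5.000)
cell (6,1): code 0100 → (6.010,2.000)–(7.000,1.475)
cell (6,2): code 1110 → (6.000,2.007)–(6.010,2.000)
cell (6,5): code 1101 → (6.132,6.000)–(6.000,5.921)
cell (6,6): code 1000 → (7.000,6.453)–(6.132,6.000)
cell (7,1): code 0110 → (7.000,1.475)–(8.000,1.464)
cell (7,6): code 1001 → (8.000,6.464)–(7.000,6.453)
cell (8,1): code 0110 → (8.000,1.464)–(9.000,1.962)
cell (8,5): code 1011 → (9.000,5.958)–(8.925,6.000)
cell (8,6): code 0001 → (8.925,6.000)–(8.000,6.464)
cell (9,1): code 0010 → (9.000,1.962)–(9.043,2.000)
cell (9,2): code 0011 → (9.043,2.000)–(9.833,3.000)
cell (9,3): code 0111 → (9.833,3.000)–(10.000,3.971)
cell (9,4): code 1011 → (10.000,4.025)–(9.803,5.000)
cell (9,5): code 0001 → (9.803,5.000)–(9.000,5.958)
cell (10,3): code 0010 → (10.000,3.971)–(10.007,4.000)
cell (10,4): code 0001 → (10.007,4.000)–(10.000,4.025)
total: 20 segments, chained into 1 closed loop(s), length Σ = 15.617862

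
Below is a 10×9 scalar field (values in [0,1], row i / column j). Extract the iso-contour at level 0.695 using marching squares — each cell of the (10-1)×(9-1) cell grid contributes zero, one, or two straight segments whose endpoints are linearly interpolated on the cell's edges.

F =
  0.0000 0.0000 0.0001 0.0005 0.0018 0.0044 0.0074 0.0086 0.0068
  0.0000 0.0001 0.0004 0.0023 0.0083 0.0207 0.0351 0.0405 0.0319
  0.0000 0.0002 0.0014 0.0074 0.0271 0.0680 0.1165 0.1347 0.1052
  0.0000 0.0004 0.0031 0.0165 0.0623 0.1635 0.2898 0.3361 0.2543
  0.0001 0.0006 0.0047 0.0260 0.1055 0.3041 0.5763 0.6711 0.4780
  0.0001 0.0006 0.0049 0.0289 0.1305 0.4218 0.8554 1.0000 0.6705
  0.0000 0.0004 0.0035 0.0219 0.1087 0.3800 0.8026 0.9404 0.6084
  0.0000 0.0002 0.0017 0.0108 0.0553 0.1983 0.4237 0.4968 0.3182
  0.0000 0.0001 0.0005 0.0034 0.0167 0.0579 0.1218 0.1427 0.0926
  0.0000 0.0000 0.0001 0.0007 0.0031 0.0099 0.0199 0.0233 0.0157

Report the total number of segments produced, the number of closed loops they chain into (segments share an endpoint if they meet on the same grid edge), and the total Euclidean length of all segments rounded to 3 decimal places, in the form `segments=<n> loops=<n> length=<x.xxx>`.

cell (4,5): code 0100 → (4.425,6.000)–(5.000,5.630)
cell (4,6): code 1100 → (4.073,7.000)–(4.425,6.000)
cell (4,7): code 1000 → (5.000,7.926)–(4.073,7.000)
cell (5,5): code 0110 → (5.000,5.630)–(6.000,5.745)
cell (5,7): code 1001 → (6.000,7.739)–(5.000,7.926)
cell (6,5): code 0010 → (6.000,5.745)–(6.284,6.000)
cell (6,6): code 0011 → (6.284,6.000)–(6.553,7.000)
cell (6,7): code 0001 → (6.553,7.000)–(6.000,7.739)
total: 8 segments, chained into 1 closed loop(s), length Σ = 7.418205

segments=8 loops=1 length=7.418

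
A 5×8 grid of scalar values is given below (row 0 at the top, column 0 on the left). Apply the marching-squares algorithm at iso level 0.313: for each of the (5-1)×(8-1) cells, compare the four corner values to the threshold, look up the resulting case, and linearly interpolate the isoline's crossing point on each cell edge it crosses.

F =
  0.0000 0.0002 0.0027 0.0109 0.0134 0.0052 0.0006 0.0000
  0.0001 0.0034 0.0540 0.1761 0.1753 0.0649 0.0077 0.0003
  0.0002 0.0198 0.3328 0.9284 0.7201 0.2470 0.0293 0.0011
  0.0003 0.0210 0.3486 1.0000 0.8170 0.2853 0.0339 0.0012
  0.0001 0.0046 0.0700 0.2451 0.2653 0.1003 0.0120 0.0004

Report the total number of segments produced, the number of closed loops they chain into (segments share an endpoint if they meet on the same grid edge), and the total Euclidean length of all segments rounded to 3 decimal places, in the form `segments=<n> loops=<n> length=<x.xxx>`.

segments=10 loops=1 length=9.244

cell (1,1): code 0100 → (1.929,2.000)–(2.000,1.937)
cell (1,2): code 1100 → (1.182,3.000)–(1.929,2.000)
cell (1,3): code 1100 → (1.253,4.000)–(1.182,3.000)
cell (1,4): code 1000 → (2.000,4.860)–(1.253,4.000)
cell (2,1): code 0110 → (2.000,1.937)–(3.000,1.891)
cell (2,4): code 1001 → (3.000,4.948)–(2.000,4.860)
cell (3,1): code 0010 → (3.000,1.891)–(3.128,2.000)
cell (3,2): code 0011 → (3.128,2.000)–(3.910,3.000)
cell (3,3): code 0011 → (3.910,3.000)–(3.914,4.000)
cell (3,4): code 0001 → (3.914,4.000)–(3.000,4.948)
total: 10 segments, chained into 1 closed loop(s), length Σ = 9.244156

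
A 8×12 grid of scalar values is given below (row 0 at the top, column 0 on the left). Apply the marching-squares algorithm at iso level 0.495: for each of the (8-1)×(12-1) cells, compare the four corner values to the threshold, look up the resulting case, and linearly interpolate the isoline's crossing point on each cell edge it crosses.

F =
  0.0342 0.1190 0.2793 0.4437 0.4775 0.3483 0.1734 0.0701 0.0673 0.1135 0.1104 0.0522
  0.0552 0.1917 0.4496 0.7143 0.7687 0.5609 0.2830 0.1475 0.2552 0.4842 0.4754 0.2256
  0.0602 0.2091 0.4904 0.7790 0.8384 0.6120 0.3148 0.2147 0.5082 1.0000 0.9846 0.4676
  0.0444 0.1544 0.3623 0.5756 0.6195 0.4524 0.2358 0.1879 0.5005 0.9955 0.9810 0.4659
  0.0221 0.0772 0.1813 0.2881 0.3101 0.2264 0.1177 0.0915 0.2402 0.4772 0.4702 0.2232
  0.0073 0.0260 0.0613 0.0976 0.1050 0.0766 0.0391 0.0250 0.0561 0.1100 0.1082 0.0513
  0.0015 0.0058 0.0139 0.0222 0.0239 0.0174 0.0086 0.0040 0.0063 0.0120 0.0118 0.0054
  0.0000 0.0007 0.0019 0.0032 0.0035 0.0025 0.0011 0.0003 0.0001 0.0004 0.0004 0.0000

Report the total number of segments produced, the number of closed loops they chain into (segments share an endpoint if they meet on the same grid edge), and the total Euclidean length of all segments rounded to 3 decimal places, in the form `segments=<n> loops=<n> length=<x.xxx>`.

cell (0,2): code 0100 → (0.190,3.000)–(1.000,2.172)
cell (0,3): code 1100 → (0.060,4.000)–(0.190,3.000)
cell (0,4): code 1100 → (0.690,5.000)–(0.060,4.000)
cell (0,5): code 1000 → (1.000,5.237)–(0.690,5.000)
cell (1,2): code 0110 → (1.000,2.172)–(2.000,2.016)
cell (1,5): code 1001 → (2.000,5.394)–(1.000,5.237)
cell (1,7): code 0100 → (1.948,8.000)–(2.000,7.955)
cell (1,8): code 1100 → (1.021,9.000)–(1.948,8.000)
cell (1,9): code 1100 → (1.038,10.000)–(1.021,9.000)
cell (1,10): code 1000 → (2.000,10.947)–(1.038,10.000)
cell (2,2): code 0110 → (2.000,2.016)–(3.000,2.622)
cell (2,4): code 1011 → (3.000,4.745)–(2.733,5.000)
cell (2,5): code 0001 → (2.733,5.000)–(2.000,5.394)
cell (2,7): code 0110 → (2.000,7.955)–(3.000,7.982)
cell (2,10): code 1001 → (3.000,10.944)–(2.000,10.947)
cell (3,2): code 0010 → (3.000,2.622)–(3.280,3.000)
cell (3,3): code 0011 → (3.280,3.000)–(3.402,4.000)
cell (3,4): code 0001 → (3.402,4.000)–(3.000,4.745)
cell (3,7): code 0010 → (3.000,7.982)–(3.021,8.000)
cell (3,8): code 0011 → (3.021,8.000)–(3.966,9.000)
cell (3,9): code 0011 → (3.966,9.000)–(3.951,10.000)
cell (3,10): code 0001 → (3.951,10.000)–(3.000,10.944)
total: 22 segments, chained into 2 closed loop(s), length Σ = 19.984522

segments=22 loops=2 length=19.985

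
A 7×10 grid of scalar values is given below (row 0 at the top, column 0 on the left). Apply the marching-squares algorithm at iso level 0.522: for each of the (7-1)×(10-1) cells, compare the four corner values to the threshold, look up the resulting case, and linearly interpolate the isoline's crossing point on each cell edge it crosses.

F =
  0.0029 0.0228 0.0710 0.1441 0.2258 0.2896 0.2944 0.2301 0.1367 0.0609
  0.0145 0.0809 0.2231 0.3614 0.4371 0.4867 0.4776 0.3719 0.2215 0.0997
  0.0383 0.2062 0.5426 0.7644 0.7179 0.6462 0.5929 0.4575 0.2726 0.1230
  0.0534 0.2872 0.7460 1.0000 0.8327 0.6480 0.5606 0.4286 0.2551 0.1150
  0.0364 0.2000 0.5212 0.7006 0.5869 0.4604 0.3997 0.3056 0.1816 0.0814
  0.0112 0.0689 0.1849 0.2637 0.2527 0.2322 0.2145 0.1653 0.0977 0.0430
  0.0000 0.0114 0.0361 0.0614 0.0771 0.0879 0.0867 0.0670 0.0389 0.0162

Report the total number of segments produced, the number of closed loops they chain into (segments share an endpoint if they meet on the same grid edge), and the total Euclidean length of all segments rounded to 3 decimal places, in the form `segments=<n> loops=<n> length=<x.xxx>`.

cell (1,1): code 0100 → (1.936,2.000)–(2.000,1.939)
cell (1,2): code 1100 → (1.399,3.000)–(1.936,2.000)
cell (1,3): code 1100 → (1.302,4.000)–(1.399,3.000)
cell (1,4): code 1100 → (1.221,5.000)–(1.302,4.000)
cell (1,5): code 1100 → (1.385,6.000)–(1.221,5.000)
cell (1,6): code 1000 → (2.000,6.524)–(1.385,6.000)
cell (2,1): code 0110 → (2.000,1.939)–(3.000,1.512)
cell (2,6): code 1001 → (3.000,6.292)–(2.000,6.524)
cell (3,1): code 0010 → (3.000,1.512)–(3.996,2.000)
cell (3,2): code 0111 → (3.996,2.000)–(4.000,2.004)
cell (3,4): code 1011 → (4.000,4.513)–(3.672,5.000)
cell (3,5): code 0011 → (3.672,5.000)–(3.240,6.000)
cell (3,6): code 0001 → (3.240,6.000)–(3.000,6.292)
cell (4,2): code 0010 → (4.000,2.004)–(4.409,3.000)
cell (4,3): code 0011 → (4.409,3.000)–(4.194,4.000)
cell (4,4): code 0001 → (4.194,4.000)–(4.000,4.513)
total: 16 segments, chained into 1 closed loop(s), length Σ = 12.984234

segments=16 loops=1 length=12.984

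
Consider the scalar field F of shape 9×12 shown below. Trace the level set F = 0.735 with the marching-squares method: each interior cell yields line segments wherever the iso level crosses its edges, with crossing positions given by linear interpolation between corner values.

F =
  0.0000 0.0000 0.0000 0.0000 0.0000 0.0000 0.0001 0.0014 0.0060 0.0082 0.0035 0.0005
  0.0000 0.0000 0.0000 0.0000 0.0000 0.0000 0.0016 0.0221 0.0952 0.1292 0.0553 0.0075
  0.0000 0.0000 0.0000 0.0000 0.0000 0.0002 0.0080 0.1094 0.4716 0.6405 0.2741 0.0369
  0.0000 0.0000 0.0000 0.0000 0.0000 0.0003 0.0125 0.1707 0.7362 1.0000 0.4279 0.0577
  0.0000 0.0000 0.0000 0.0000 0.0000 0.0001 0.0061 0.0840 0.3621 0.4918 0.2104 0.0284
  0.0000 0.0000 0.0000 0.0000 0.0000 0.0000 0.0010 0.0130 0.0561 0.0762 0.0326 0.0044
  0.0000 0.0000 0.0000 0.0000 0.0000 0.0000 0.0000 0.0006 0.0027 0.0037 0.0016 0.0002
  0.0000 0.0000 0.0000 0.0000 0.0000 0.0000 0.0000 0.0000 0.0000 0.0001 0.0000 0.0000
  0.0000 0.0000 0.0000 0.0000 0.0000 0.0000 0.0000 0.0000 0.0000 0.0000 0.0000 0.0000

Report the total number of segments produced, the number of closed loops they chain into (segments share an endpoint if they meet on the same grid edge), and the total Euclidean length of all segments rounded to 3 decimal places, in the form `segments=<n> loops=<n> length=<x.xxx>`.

cell (2,7): code 0100 → (2.995,8.000)–(3.000,7.998)
cell (2,8): code 1100 → (2.263,9.000)–(2.995,8.000)
cell (2,9): code 1000 → (3.000,9.463)–(2.263,9.000)
cell (3,7): code 0010 → (3.000,7.998)–(3.003,8.000)
cell (3,8): code 0011 → (3.003,8.000)–(3.521,9.000)
cell (3,9): code 0001 → (3.521,9.000)–(3.000,9.463)
total: 6 segments, chained into 1 closed loop(s), length Σ = 3.942863

segments=6 loops=1 length=3.943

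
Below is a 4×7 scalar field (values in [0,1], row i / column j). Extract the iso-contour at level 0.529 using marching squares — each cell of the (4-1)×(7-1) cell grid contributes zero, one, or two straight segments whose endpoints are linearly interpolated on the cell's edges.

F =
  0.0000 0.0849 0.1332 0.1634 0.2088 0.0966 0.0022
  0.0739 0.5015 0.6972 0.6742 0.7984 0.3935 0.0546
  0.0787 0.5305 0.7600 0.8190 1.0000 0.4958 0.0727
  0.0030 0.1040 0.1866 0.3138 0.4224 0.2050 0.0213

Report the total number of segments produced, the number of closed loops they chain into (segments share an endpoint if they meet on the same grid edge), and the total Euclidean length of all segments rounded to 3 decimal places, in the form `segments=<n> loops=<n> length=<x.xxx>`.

cell (0,1): code 0100 → (0.702,2.000)–(1.000,1.141)
cell (0,2): code 1100 → (0.716,3.000)–(0.702,2.000)
cell (0,3): code 1100 → (0.543,4.000)–(0.716,3.000)
cell (0,4): code 1000 → (1.000,4.665)–(0.543,4.000)
cell (1,0): code 0100 → (1.948,1.000)–(2.000,0.997)
cell (1,1): code 1110 → (1.000,1.141)–(1.948,1.000)
cell (1,4): code 1001 → (2.000,4.934)–(1.000,4.665)
cell (2,0): code 0010 → (2.000,0.997)–(2.004,1.000)
cell (2,1): code 0011 → (2.004,1.000)–(2.403,2.000)
cell (2,2): code 0011 → (2.403,2.000)–(2.574,3.000)
cell (2,3): code 0011 → (2.574,3.000)–(2.815,4.000)
cell (2,4): code 0001 → (2.815,4.000)–(2.000,4.934)
total: 12 segments, chained into 1 closed loop(s), length Σ = 10.142629

segments=12 loops=1 length=10.143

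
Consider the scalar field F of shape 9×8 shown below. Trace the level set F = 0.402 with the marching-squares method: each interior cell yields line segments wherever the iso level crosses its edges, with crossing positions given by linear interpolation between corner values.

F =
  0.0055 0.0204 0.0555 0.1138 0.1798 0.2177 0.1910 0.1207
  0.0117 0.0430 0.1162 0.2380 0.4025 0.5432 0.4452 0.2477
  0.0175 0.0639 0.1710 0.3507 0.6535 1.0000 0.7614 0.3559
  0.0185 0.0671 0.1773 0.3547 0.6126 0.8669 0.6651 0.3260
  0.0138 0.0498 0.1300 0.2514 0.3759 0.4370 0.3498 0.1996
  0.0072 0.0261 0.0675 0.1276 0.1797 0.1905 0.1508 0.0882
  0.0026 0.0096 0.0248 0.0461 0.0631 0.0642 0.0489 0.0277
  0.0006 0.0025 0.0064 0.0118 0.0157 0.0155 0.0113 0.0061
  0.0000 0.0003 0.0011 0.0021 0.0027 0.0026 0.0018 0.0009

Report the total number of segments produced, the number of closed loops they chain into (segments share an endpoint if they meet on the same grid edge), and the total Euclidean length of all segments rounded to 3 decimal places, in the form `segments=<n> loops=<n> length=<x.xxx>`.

segments=14 loops=1 length=11.336

cell (0,3): code 0100 → (0.998,4.000)–(1.000,3.997)
cell (0,4): code 1100 → (0.566,5.000)–(0.998,4.000)
cell (0,5): code 1100 → (0.830,6.000)–(0.566,5.000)
cell (0,6): code 1000 → (1.000,6.219)–(0.830,6.000)
cell (1,3): code 0110 → (1.000,3.997)–(2.000,3.169)
cell (1,6): code 1001 → (2.000,6.886)–(1.000,6.219)
cell (2,3): code 0110 → (2.000,3.169)–(3.000,3.183)
cell (2,6): code 1001 → (3.000,6.776)–(2.000,6.886)
cell (3,3): code 0010 → (3.000,3.183)–(3.890,4.000)
cell (3,4): code 0111 → (3.890,4.000)–(4.000,4.427)
cell (3,5): code 1011 → (4.000,5.401)–(3.834,6.000)
cell (3,6): code 0001 → (3.834,6.000)–(3.000,6.776)
cell (4,4): code 0010 → (4.000,4.427)–(4.142,5.000)
cell (4,5): code 0001 → (4.142,5.000)–(4.000,5.401)
total: 14 segments, chained into 1 closed loop(s), length Σ = 11.335951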